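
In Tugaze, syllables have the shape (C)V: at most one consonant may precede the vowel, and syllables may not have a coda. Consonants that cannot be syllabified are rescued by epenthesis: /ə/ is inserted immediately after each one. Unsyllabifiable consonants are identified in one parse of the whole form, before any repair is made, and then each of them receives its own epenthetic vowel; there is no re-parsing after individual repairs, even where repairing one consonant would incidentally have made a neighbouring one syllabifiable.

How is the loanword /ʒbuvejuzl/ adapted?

ʒəbuvejuzələ

Under (C)V, the unsyllabifiable consonants are /ʒ/, /z/, /l/ (no codas are permitted; onsets are limited to one consonant).
Each unlicensed consonant becomes the onset of a new syllable: /ʒ/ → /ʒə/, /z/ → /zə/, /l/ → /lə/.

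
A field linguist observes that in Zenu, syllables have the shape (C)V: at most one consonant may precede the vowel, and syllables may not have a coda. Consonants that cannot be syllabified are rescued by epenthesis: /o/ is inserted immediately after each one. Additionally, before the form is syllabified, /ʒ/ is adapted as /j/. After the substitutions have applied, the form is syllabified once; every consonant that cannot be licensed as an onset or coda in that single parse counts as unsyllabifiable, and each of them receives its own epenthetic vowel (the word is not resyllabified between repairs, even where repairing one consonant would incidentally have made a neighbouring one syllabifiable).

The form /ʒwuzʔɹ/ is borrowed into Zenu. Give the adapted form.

jowuzoʔoɹo

Substitution: /ʒ/ → /j/, giving /jwuzʔɹ/.
The consonants /j/, /z/, /ʔ/, /ɹ/ cannot be parsed into a legal (C)V syllable (no codas are permitted; onsets are limited to one consonant).
Epenthesis after each stranded consonant: /j/ → /jo/, /z/ → /zo/, /ʔ/ → /ʔo/, /ɹ/ → /ɹo/.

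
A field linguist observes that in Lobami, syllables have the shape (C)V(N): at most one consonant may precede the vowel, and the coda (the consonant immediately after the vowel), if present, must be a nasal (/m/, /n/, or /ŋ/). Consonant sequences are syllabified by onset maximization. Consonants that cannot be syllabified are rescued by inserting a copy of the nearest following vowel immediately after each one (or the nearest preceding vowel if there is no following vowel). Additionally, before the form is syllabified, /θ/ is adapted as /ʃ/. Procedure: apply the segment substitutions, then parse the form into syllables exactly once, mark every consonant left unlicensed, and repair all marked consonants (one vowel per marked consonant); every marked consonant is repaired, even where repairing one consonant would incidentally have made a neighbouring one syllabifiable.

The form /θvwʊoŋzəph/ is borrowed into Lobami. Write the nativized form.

Substitution: /θ/ → /ʃ/, giving /ʃvwʊoŋzəph/.
The consonants /ʃ/, /v/, /p/, /h/ cannot be parsed into a legal (C)V(N) syllable (only a nasal (/m/, /n/, or /ŋ/) is licensed in coda position; onsets are limited to one consonant).
Inserting the epenthetic vowel yields /ʃ/ → /ʃʊ/, /v/ → /vʊ/, /p/ → /pə/, /h/ → /hə/.

ʃʊvʊwʊoŋzəpəhə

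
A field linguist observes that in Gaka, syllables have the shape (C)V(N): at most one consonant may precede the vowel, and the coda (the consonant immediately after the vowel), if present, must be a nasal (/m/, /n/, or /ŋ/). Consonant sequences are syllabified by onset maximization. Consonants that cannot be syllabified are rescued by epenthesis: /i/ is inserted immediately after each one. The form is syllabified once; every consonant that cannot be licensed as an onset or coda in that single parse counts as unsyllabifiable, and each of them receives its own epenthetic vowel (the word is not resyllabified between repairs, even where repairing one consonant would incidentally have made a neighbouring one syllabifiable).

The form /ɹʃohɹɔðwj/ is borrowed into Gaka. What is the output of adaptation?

The consonants /ɹ/, /h/, /ð/, /w/, /j/ cannot be parsed into a legal (C)V(N) syllable (only a nasal (/m/, /n/, or /ŋ/) is licensed in coda position; onsets are limited to one consonant).
Each unlicensed consonant becomes the onset of a new syllable: /ɹ/ → /ɹi/, /h/ → /hi/, /ð/ → /ði/, /w/ → /wi/, /j/ → /ji/.

ɹiʃohiɹɔðiwiji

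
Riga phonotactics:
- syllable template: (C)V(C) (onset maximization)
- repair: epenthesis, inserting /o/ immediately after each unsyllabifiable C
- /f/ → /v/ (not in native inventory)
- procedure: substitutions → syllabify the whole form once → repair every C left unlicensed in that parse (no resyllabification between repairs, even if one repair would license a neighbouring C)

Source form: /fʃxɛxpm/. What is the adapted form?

Substitution: /f/ → /v/, giving /vʃxɛxpm/.
The consonants /v/, /ʃ/, /p/, /m/ cannot be parsed into a legal (C)V(C) syllable (at most one coda consonant is licensed; onsets are limited to one consonant).
Inserting the epenthetic vowel yields /v/ → /vo/, /ʃ/ → /ʃo/, /p/ → /po/, /m/ → /mo/.

voʃoxɛxpomo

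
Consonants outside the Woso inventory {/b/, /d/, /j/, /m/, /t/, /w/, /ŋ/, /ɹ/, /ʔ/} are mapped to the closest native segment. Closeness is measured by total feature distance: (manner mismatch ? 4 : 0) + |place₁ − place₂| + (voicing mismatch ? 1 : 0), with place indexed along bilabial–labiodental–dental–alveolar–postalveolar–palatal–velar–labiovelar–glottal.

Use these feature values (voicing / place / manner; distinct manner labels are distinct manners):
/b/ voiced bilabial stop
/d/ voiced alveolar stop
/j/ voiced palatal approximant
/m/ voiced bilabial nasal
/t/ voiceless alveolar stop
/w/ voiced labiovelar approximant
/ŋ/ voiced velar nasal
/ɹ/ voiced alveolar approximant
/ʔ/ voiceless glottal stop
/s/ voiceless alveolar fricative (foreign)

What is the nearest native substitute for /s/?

/t/ is closest: manner differs (fricative→stop, +4), place distance 0 (alveolar→alveolar), same voicing; total 4. Next closest is /d/ at distance 5.

t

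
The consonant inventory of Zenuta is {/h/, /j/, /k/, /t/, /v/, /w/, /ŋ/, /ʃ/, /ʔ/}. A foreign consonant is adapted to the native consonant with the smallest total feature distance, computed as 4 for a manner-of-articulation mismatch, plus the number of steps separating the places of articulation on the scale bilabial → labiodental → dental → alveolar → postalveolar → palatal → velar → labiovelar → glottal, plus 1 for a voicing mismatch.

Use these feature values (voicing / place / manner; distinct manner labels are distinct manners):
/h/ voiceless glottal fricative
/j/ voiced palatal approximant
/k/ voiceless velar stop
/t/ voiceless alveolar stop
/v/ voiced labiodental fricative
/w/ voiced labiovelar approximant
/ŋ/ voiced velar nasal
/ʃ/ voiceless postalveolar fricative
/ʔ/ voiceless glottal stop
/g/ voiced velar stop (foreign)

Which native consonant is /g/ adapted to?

k

/k/ is closest: same manner (stop), place distance 0 (velar→velar), voicing differs (+1); total 1. Next closest is /ʔ/ at distance 3.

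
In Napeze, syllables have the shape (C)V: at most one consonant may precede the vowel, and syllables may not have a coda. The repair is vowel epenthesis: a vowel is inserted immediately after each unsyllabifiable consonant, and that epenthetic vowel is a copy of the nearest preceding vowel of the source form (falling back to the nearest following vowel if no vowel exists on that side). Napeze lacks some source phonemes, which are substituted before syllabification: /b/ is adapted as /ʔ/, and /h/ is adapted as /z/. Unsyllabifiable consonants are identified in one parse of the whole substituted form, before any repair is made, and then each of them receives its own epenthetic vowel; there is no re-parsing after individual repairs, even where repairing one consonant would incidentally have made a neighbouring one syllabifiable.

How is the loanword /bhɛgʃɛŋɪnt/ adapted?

Substitution: /b/ → /ʔ/, /h/ → /z/, giving /ʔzɛgʃɛŋɪnt/.
The consonants /ʔ/, /g/, /n/, /t/ cannot be parsed into a legal (C)V syllable (no codas are permitted; onsets are limited to one consonant).
Inserting the epenthetic vowel yields /ʔ/ → /ʔɛ/, /g/ → /gɛ/, /n/ → /nɪ/, /t/ → /tɪ/.

ʔɛzɛgɛʃɛŋɪnɪtɪ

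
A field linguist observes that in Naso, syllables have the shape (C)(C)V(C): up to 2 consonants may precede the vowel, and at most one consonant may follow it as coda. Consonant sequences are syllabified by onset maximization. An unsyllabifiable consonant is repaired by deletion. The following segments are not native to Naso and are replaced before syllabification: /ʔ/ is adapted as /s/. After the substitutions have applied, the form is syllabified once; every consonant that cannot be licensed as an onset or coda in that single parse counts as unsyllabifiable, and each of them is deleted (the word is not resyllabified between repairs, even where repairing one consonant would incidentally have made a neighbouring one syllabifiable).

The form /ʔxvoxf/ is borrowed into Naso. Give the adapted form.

xvox

Substitution: /ʔ/ → /s/, giving /sxvoxf/.
Syllabifying with onset maximization leaves /s/, /f/ stranded (at most one coda consonant is licensed; onsets may contain at most 2 consonants).
Deleting the stranded consonants removes /s/, /f/.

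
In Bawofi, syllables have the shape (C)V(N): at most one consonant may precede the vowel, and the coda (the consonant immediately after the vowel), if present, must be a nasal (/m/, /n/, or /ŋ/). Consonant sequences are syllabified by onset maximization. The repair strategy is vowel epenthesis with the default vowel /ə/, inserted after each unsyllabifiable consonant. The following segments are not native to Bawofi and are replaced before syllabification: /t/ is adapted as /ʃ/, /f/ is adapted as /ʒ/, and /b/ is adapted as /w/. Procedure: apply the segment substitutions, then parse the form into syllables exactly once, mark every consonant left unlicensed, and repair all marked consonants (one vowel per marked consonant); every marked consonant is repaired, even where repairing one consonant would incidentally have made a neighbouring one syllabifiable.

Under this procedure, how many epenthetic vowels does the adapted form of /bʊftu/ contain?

After substitution the input is /wʊʒʃu/.
The unsyllabifiable consonants are /ʒ/; each receives one epenthetic vowel.

1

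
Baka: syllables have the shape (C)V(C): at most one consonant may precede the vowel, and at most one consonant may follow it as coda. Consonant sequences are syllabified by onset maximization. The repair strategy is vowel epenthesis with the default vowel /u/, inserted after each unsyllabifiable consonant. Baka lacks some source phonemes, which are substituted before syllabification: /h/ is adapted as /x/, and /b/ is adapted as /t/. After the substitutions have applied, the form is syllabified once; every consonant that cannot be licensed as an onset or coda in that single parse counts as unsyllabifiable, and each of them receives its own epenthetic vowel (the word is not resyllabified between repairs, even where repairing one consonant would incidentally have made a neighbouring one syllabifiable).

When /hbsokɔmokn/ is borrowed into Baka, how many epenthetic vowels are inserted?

3

After substitution the input is /xtsokɔmokn/.
The unsyllabifiable consonants are /x/, /t/, /n/; each receives one epenthetic vowel.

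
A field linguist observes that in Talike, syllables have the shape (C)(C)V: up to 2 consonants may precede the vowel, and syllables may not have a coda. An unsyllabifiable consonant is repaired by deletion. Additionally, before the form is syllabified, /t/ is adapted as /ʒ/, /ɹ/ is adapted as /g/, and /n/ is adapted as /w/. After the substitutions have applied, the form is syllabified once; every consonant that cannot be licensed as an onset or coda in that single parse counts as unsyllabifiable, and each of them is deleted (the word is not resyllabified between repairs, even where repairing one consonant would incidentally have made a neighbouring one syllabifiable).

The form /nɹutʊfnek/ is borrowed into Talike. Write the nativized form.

Substitution: /n/ → /w/, /ɹ/ → /g/, /t/ → /ʒ/, giving /wguʒʊfwek/.
Under (C)(C)V, the unsyllabifiable consonants are /k/ (no codas are permitted; onsets may contain at most 2 consonants).
Deletion applies to /k/.

wguʒʊfwe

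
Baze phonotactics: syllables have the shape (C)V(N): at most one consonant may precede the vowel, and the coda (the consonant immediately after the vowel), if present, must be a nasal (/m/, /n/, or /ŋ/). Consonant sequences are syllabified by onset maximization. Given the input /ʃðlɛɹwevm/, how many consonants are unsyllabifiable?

Syllabifying with onset maximization leaves /ʃ/, /ð/, /ɹ/, /v/, /m/ stranded (only a nasal (/m/, /n/, or /ŋ/) is licensed in coda position; onsets are limited to one consonant).

5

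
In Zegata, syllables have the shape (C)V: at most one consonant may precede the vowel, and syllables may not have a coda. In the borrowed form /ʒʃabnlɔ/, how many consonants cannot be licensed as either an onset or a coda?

3

Syllabifying with onset maximization leaves /ʒ/, /b/, /n/ stranded (no codas are permitted; onsets are limited to one consonant).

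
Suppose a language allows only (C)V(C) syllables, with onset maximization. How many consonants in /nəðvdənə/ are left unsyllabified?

Under (C)V(C), the unsyllabifiable consonants are /v/ (at most one coda consonant is licensed; onsets are limited to one consonant).

1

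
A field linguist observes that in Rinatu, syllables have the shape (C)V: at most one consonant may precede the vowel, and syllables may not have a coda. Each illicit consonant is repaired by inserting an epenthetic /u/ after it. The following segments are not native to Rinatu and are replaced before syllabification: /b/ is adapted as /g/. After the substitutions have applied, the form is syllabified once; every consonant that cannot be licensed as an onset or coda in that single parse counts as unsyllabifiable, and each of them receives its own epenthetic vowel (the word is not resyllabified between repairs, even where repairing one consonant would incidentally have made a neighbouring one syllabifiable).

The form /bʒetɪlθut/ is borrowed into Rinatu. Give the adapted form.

Substitution: /b/ → /g/, giving /gʒetɪlθut/.
Under (C)V, the unsyllabifiable consonants are /g/, /l/, /t/ (no codas are permitted; onsets are limited to one consonant).
Each unlicensed consonant becomes the onset of a new syllable: /g/ → /gu/, /l/ → /lu/, /t/ → /tu/.

guʒetɪluθutu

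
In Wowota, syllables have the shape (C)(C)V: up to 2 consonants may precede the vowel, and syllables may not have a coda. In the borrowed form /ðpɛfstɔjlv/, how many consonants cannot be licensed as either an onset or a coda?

Syllabifying with onset maximization leaves /f/, /j/, /l/, /v/ stranded (no codas are permitted; onsets may contain at most 2 consonants).

4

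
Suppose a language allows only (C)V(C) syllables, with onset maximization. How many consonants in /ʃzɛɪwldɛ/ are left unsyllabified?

2

Under (C)V(C), the unsyllabifiable consonants are /ʃ/, /l/ (at most one coda consonant is licensed; onsets are limited to one consonant).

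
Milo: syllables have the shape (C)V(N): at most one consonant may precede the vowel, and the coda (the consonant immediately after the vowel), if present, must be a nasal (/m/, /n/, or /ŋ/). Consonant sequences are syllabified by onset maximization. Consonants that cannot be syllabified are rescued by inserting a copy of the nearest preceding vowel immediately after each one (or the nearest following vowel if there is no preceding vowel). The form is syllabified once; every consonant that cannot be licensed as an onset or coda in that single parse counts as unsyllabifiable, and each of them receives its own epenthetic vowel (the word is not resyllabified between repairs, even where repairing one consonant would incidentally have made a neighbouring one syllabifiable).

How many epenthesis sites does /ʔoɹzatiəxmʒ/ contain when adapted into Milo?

The unsyllabifiable consonants are /ɹ/, /x/, /m/, /ʒ/; each receives one epenthetic vowel.

4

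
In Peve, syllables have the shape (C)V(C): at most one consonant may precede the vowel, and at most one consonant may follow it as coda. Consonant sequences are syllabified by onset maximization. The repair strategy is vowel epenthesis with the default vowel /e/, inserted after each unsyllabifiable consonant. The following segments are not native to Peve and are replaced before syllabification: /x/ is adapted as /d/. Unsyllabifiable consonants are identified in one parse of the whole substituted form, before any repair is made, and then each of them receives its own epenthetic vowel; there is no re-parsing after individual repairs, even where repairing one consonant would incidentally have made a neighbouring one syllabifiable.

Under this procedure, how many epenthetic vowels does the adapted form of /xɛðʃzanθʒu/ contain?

After substitution the input is /dɛðʃzanθʒu/.
The unsyllabifiable consonants are /ʃ/, /θ/; each receives one epenthetic vowel.

2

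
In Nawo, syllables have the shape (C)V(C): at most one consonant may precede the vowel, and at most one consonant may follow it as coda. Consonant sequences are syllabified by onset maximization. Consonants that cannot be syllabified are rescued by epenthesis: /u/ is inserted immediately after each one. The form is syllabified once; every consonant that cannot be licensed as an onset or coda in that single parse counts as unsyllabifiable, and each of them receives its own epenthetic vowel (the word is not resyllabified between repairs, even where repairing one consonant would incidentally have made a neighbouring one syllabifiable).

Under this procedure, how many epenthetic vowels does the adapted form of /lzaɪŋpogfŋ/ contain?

The unsyllabifiable consonants are /l/, /f/, /ŋ/; each receives one epenthetic vowel.

3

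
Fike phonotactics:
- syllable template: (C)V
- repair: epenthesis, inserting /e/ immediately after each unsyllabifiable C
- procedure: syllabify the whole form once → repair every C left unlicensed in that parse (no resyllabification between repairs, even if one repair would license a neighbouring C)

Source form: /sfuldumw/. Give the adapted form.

sefuledumewe

Under (C)V, the unsyllabifiable consonants are /s/, /l/, /m/, /w/ (no codas are permitted; onsets are limited to one consonant).
Epenthesis after each stranded consonant: /s/ → /se/, /l/ → /le/, /m/ → /me/, /w/ → /we/.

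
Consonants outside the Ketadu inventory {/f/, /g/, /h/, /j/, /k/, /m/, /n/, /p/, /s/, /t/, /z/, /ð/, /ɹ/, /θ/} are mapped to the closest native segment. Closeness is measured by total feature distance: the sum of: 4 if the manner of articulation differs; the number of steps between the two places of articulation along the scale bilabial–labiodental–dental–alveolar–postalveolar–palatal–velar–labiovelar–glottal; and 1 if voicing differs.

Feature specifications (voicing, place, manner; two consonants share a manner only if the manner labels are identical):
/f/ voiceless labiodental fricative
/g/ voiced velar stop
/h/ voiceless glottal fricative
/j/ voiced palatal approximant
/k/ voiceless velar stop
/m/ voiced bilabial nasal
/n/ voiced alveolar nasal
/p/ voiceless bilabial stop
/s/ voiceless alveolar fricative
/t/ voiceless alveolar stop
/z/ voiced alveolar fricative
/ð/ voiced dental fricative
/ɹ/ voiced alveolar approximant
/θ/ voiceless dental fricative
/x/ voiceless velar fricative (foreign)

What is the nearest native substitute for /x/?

/h/ is closest: same manner (fricative), place distance 2 (velar→glottal), same voicing; total 2. Next closest is /s/ at distance 3.

h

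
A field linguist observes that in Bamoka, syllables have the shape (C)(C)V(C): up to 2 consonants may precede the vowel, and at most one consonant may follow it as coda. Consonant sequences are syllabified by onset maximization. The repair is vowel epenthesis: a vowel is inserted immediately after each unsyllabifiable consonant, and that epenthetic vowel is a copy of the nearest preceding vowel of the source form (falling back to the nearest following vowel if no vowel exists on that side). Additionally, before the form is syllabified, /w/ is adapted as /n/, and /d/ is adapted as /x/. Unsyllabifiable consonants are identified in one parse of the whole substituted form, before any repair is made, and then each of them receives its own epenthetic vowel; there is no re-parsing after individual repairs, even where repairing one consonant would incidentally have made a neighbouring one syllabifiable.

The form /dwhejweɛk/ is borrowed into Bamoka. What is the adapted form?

xenhejneɛk

Substitution: /d/ → /x/, /w/ → /n/, giving /xnhejneɛk/.
Under (C)(C)V(C), the unsyllabifiable consonants are /x/ (at most one coda consonant is licensed; onsets may contain at most 2 consonants).
Each unlicensed consonant becomes the onset of a new syllable: /x/ → /xe/.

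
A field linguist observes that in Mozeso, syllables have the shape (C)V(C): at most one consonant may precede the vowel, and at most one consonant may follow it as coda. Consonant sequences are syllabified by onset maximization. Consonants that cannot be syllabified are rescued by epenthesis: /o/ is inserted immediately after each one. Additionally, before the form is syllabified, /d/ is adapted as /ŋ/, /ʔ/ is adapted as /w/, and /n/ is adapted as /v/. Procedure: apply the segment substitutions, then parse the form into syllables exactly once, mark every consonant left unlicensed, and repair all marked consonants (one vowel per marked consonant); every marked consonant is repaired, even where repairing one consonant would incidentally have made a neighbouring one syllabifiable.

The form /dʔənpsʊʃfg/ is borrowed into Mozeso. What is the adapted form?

ŋowəvposʊʃfogo

Substitution: /d/ → /ŋ/, /ʔ/ → /w/, /n/ → /v/, giving /ŋwəvpsʊʃfg/.
Syllabifying with onset maximization leaves /ŋ/, /p/, /f/, /g/ stranded (at most one coda consonant is licensed; onsets are limited to one consonant).
Epenthesis after each stranded consonant: /ŋ/ → /ŋo/, /p/ → /po/, /f/ → /fo/, /g/ → /go/.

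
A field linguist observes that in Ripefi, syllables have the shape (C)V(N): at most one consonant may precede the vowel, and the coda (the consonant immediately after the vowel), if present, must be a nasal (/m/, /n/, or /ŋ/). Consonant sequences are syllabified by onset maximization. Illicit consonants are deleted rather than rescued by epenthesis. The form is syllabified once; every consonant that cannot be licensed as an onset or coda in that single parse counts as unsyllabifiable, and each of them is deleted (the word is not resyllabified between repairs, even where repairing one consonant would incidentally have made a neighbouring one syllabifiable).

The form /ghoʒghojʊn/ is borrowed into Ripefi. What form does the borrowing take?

Syllabifying with onset maximization leaves /g/, /ʒ/, /g/ stranded (only a nasal (/m/, /n/, or /ŋ/) is licensed in coda position; onsets are limited to one consonant).
Deleting the stranded consonants removes /g/, /ʒ/, /g/.

hohojʊn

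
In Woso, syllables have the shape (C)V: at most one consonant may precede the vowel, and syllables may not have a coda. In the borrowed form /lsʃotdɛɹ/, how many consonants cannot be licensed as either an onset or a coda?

The consonants /l/, /s/, /t/, /ɹ/ cannot be parsed into a legal (C)V syllable (no codas are permitted; onsets are limited to one consonant).

4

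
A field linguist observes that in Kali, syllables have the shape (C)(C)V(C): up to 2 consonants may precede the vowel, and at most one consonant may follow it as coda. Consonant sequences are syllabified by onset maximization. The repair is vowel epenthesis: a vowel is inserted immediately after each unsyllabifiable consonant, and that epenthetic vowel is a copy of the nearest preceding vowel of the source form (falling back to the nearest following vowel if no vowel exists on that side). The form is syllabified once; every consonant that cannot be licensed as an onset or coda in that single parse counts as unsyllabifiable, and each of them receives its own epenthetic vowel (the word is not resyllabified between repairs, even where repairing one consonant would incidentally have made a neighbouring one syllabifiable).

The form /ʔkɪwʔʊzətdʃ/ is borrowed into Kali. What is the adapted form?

ʔkɪwʔʊzətdəʃə

The consonants /d/, /ʃ/ cannot be parsed into a legal (C)(C)V(C) syllable (at most one coda consonant is licensed; onsets may contain at most 2 consonants).
Inserting the epenthetic vowel yields /d/ → /də/, /ʃ/ → /ʃə/.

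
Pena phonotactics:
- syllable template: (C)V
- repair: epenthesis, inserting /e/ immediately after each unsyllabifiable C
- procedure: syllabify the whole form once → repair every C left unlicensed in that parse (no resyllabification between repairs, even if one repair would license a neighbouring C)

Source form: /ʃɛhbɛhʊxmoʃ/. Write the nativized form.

The consonants /h/, /x/, /ʃ/ cannot be parsed into a legal (C)V syllable (no codas are permitted; onsets are limited to one consonant).
Epenthesis after each stranded consonant: /h/ → /he/, /x/ → /xe/, /ʃ/ → /ʃe/.

ʃɛhebɛhʊxemoʃe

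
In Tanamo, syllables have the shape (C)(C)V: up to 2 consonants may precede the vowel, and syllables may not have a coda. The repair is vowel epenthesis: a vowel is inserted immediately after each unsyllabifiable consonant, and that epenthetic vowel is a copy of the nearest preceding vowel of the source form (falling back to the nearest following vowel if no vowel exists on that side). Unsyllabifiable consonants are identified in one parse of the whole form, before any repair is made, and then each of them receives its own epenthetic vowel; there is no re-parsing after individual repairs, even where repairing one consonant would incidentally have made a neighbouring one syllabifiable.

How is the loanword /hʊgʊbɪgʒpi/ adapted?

Syllabifying with onset maximization leaves /g/ stranded (no codas are permitted; onsets may contain at most 2 consonants).
Each unlicensed consonant becomes the onset of a new syllable: /g/ → /gɪ/.

hʊgʊbɪgɪʒpi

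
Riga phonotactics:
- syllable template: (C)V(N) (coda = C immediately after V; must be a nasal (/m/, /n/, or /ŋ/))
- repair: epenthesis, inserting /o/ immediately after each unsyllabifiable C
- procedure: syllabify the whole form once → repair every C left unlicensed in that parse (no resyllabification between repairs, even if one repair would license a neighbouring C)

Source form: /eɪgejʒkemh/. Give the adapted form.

eɪgejoʒokemho

Under (C)V(N), the unsyllabifiable consonants are /j/, /ʒ/, /h/ (only a nasal (/m/, /n/, or /ŋ/) is licensed in coda position; onsets are limited to one consonant).
Epenthesis after each stranded consonant: /j/ → /jo/, /ʒ/ → /ʒo/, /h/ → /ho/.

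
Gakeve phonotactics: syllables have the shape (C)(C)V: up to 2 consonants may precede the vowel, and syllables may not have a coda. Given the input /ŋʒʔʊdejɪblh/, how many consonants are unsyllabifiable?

Under (C)(C)V, the unsyllabifiable consonants are /ŋ/, /b/, /l/, /h/ (no codas are permitted; onsets may contain at most 2 consonants).

4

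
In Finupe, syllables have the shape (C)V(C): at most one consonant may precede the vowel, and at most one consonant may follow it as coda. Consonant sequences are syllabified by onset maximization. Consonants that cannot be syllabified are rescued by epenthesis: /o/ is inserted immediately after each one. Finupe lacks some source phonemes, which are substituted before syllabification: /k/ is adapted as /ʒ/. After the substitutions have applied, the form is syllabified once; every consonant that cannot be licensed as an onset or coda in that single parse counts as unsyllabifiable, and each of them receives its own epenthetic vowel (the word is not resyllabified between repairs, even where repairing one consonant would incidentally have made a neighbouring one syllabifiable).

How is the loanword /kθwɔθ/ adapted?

ʒoθowɔθ

Substitution: /k/ → /ʒ/, giving /ʒθwɔθ/.
Under (C)V(C), the unsyllabifiable consonants are /ʒ/, /θ/ (at most one coda consonant is licensed; onsets are limited to one consonant).
Epenthesis after each stranded consonant: /ʒ/ → /ʒo/, /θ/ → /θo/.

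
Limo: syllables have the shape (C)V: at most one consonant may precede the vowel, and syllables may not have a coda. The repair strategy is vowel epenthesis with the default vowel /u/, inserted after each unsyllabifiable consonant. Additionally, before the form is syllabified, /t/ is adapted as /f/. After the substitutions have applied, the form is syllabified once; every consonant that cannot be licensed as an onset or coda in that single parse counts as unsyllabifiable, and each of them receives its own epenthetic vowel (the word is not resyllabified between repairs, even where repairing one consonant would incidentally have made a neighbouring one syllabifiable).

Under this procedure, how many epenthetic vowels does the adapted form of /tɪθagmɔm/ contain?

2

After substitution the input is /fɪθagmɔm/.
The unsyllabifiable consonants are /g/, /m/; each receives one epenthetic vowel.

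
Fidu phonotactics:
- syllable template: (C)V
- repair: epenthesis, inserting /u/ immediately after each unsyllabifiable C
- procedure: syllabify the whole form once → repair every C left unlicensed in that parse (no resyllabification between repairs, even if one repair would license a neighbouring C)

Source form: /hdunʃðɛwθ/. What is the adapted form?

hudunuʃuðɛwuθu

The consonants /h/, /n/, /ʃ/, /w/, /θ/ cannot be parsed into a legal (C)V syllable (no codas are permitted; onsets are limited to one consonant).
Inserting the epenthetic vowel yields /h/ → /hu/, /n/ → /nu/, /ʃ/ → /ʃu/, /w/ → /wu/, /θ/ → /θu/.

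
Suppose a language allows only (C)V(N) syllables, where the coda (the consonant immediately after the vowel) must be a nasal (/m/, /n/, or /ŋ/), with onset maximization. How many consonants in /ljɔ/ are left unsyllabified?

1

Syllabifying with onset maximization leaves /l/ stranded (only a nasal (/m/, /n/, or /ŋ/) is licensed in coda position; onsets are limited to one consonant).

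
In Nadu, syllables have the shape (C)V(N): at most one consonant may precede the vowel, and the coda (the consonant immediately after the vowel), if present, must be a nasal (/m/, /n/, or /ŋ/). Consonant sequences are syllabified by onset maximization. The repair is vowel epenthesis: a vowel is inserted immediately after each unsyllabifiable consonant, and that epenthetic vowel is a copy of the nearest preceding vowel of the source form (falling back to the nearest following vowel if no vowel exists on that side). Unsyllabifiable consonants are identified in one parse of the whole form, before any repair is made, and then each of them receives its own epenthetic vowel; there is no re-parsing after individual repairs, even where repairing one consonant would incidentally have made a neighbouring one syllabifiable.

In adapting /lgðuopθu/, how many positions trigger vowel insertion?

3

The unsyllabifiable consonants are /l/, /g/, /p/; each receives one epenthetic vowel.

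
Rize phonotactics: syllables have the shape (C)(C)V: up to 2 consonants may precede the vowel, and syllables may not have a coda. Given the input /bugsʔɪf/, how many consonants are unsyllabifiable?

Syllabifying with onset maximization leaves /g/, /f/ stranded (no codas are permitted; onsets may contain at most 2 consonants).

2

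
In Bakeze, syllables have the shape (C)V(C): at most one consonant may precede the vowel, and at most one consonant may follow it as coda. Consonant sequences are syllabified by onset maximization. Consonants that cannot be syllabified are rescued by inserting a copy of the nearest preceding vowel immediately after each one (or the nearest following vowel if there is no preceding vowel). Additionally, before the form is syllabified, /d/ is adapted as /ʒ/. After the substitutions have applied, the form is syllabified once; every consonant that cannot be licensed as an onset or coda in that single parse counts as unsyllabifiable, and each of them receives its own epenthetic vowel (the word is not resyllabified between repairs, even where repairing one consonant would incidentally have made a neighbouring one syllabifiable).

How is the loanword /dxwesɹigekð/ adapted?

Substitution: /d/ → /ʒ/, giving /ʒxwesɹigekð/.
Under (C)V(C), the unsyllabifiable consonants are /ʒ/, /x/, /ð/ (at most one coda consonant is licensed; onsets are limited to one consonant).
Inserting the epenthetic vowel yields /ʒ/ → /ʒe/, /x/ → /xe/, /ð/ → /ðe/.

ʒexewesɹigekðe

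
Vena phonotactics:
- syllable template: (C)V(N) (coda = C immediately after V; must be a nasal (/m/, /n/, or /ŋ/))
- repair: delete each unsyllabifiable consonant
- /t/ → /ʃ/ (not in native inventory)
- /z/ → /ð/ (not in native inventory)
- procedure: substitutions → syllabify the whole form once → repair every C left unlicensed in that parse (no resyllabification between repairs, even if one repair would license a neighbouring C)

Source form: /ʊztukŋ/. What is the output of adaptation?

Substitution: /z/ → /ð/, /t/ → /ʃ/, giving /ʊðʃukŋ/.
The consonants /ð/, /k/, /ŋ/ cannot be parsed into a legal (C)V(N) syllable (only a nasal (/m/, /n/, or /ŋ/) is licensed in coda position; onsets are limited to one consonant).
Deletion applies to /ð/, /k/, /ŋ/.

ʊʃu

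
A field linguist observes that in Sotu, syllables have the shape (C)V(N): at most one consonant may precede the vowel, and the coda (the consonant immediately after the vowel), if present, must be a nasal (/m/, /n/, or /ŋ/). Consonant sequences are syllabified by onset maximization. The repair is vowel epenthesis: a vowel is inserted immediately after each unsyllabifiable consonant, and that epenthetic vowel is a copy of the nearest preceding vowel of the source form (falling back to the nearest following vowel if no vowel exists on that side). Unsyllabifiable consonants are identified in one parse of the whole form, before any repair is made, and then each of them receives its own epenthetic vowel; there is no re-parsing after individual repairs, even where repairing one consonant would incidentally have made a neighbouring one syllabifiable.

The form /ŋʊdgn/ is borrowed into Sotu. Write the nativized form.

Syllabifying with onset maximization leaves /d/, /g/, /n/ stranded (only a nasal (/m/, /n/, or /ŋ/) is licensed in coda position; onsets are limited to one consonant).
Epenthesis after each stranded consonant: /d/ → /dʊ/, /g/ → /gʊ/, /n/ → /nʊ/.

ŋʊdʊgʊnʊ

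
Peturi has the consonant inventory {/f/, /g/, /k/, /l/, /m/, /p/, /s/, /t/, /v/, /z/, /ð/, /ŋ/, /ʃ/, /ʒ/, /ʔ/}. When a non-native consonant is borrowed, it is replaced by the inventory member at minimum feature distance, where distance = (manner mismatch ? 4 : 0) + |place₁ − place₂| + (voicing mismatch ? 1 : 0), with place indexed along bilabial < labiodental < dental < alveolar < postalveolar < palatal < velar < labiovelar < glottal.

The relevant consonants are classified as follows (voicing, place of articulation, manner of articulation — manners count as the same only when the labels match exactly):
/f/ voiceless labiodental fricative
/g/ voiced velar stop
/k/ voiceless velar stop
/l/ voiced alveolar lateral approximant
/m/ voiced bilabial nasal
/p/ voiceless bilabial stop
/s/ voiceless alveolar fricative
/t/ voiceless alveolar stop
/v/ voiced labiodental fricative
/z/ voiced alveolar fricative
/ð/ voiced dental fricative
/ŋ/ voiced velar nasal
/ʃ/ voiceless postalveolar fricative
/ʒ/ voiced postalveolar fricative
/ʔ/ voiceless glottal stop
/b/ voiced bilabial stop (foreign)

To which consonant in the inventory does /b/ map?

/p/ is closest: same manner (stop), place distance 0 (bilabial→bilabial), voicing differs (+1); total 1. Next closest is /m/ at distance 4.

p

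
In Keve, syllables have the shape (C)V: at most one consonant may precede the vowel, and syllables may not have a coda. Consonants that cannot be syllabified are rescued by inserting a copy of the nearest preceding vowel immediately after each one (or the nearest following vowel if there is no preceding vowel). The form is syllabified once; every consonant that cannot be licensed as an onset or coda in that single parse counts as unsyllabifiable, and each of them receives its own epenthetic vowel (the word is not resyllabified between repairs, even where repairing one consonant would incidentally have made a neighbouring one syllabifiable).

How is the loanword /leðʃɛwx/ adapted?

leðeʃɛwɛxɛ

Under (C)V, the unsyllabifiable consonants are /ð/, /w/, /x/ (no codas are permitted; onsets are limited to one consonant).
Each unlicensed consonant becomes the onset of a new syllable: /ð/ → /ðe/, /w/ → /wɛ/, /x/ → /xɛ/.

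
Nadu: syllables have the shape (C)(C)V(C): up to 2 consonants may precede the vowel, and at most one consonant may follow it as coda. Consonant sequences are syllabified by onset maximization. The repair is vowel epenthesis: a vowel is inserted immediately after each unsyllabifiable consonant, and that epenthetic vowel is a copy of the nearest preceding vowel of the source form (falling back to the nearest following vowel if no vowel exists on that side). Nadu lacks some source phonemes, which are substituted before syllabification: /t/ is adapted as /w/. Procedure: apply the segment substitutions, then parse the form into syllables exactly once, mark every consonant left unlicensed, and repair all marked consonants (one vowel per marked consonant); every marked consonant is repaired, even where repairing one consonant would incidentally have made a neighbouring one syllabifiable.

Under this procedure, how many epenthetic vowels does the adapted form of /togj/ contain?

1

After substitution the input is /wogj/.
The unsyllabifiable consonants are /j/; each receives one epenthetic vowel.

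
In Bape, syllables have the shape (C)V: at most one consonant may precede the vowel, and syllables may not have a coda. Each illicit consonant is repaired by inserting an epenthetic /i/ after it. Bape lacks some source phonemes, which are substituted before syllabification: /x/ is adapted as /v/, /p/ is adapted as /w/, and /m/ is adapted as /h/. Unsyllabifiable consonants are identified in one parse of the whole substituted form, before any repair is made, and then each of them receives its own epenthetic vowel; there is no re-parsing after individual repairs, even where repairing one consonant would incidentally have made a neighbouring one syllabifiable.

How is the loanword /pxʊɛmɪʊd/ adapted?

wivʊɛhɪʊdi

Substitution: /p/ → /w/, /x/ → /v/, /m/ → /h/, giving /wvʊɛhɪʊd/.
Under (C)V, the unsyllabifiable consonants are /w/, /d/ (no codas are permitted; onsets are limited to one consonant).
Epenthesis after each stranded consonant: /w/ → /wi/, /d/ → /di/.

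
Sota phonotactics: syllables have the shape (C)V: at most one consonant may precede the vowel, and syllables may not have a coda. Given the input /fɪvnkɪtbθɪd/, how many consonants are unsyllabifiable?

The consonants /v/, /n/, /t/, /b/, /d/ cannot be parsed into a legal (C)V syllable (no codas are permitted; onsets are limited to one consonant).

5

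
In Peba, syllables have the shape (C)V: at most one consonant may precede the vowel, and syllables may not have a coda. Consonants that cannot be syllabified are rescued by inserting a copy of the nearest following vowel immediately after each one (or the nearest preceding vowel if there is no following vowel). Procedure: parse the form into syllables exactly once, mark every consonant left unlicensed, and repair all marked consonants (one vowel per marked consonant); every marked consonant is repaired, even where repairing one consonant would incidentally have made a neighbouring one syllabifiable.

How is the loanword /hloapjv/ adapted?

holoapajava

The consonants /h/, /p/, /j/, /v/ cannot be parsed into a legal (C)V syllable (no codas are permitted; onsets are limited to one consonant).
Each unlicensed consonant becomes the onset of a new syllable: /h/ → /ho/, /p/ → /pa/, /j/ → /ja/, /v/ → /va/.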